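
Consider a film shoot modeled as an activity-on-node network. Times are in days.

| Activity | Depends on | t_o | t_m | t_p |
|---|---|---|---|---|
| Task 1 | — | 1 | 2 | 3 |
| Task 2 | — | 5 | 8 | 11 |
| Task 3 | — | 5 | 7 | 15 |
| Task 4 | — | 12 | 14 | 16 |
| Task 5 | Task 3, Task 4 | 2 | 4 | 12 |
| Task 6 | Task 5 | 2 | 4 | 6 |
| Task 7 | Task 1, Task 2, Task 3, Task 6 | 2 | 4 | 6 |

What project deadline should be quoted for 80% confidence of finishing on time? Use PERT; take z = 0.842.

te_Task 1 = (1 + 4·2 + 3)/6 = 12/6 = 2; σ²_Task 1 = ((3−1)/6)² = 0.111
te_Task 2 = (5 + 4·8 + 11)/6 = 48/6 = 8; σ²_Task 2 = ((11−5)/6)² = 1.000
te_Task 3 = (5 + 4·7 + 15)/6 = 48/6 = 8; σ²_Task 3 = ((15−5)/6)² = 2.778
te_Task 4 = (12 + 4·14 + 16)/6 = 84/6 = 14; σ²_Task 4 = ((16−12)/6)² = 0.444
te_Task 5 = (2 + 4·4 + 12)/6 = 30/6 = 5; σ²_Task 5 = ((12−2)/6)² = 2.778
te_Task 6 = (2 + 4·4 + 6)/6 = 24/6 = 4; σ²_Task 6 = ((6−2)/6)² = 0.444
te_Task 7 = (2 + 4·4 + 6)/6 = 24/6 = 4; σ²_Task 7 = ((6−2)/6)² = 0.444

Forward pass:
ES_Task 1 = 0; EF_Task 1 = 2
ES_Task 2 = 0; EF_Task 2 = 8
ES_Task 3 = 0; EF_Task 3 = 8
ES_Task 4 = 0; EF_Task 4 = 14
ES_Task 5 = max(EF_Task 3=8, EF_Task 4=14) = 14; EF_Task 5 = 14+5 = 19
ES_Task 6 = 19; EF_Task 6 = 19+4 = 23
ES_Task 7 = max(EF_Task 1=2, EF_Task 2=8, EF_Task 3=8, EF_Task 6=23) = 23; EF_Task 7 = 23+4 = 27
Expected project duration μ = 27 days. Critical path: Task 4 → Task 5 → Task 6 → Task 7.

Variance along critical path = 0.444 + 2.778 + 0.444 + 0.444 = 4.111; σ = 2.028 days.
D = μ + z·σ = 27 + 0.842·2.028 = 28.7 days

28.7 days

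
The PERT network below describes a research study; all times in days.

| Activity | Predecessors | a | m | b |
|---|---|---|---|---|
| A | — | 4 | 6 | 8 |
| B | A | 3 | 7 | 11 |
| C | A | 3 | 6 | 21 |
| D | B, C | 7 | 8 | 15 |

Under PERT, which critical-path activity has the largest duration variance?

te_A = (4 + 4·6 + 8)/6 = 36/6 = 6; σ²_A = ((8−4)/6)² = 0.444
te_B = (3 + 4·7 + 11)/6 = 42/6 = 7; σ²_B = ((11−3)/6)² = 1.778
te_C = (3 + 4·6 + 21)/6 = 48/6 = 8; σ²_C = ((21−3)/6)² = 9.000
te_D = (7 + 4·8 + 15)/6 = 54/6 = 9; σ²_D = ((15−7)/6)² = 1.778

Forward pass:
ES_A = 0; EF_A = 6
ES_B = 6; EF_B = 6+7 = 13
ES_C = 6; EF_C = 6+8 = 14
ES_D = max(EF_B=13, EF_C=14) = 14; EF_D = 14+9 = 23
Expected project duration μ = 23 days. Critical path: A → C → D.

Variances on critical path: σ²_A=0.444, σ²_C=9.000, σ²_D=1.778.
Largest is σ²_C = 9.000.

C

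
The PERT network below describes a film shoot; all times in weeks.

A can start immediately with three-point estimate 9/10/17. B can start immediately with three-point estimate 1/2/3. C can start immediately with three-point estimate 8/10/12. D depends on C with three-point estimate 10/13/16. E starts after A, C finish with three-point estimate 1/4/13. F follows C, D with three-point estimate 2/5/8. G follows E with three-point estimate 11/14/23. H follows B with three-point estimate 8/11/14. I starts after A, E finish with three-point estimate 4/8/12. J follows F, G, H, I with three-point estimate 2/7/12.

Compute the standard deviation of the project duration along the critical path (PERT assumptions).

te_A = (9 + 4·10 + 17)/6 = 66/6 = 11; σ²_A = ((17−9)/6)² = 1.778
te_B = (1 + 4·2 + 3)/6 = 12/6 = 2; σ²_B = ((3−1)/6)² = 0.111
te_C = (8 + 4·10 + 12)/6 = 60/6 = 10; σ²_C = ((12−8)/6)² = 0.444
te_D = (10 + 4·13 + 16)/6 = 78/6 = 13; σ²_D = ((16−10)/6)² = 1.000
te_E = (1 + 4·4 + 13)/6 = 30/6 = 5; σ²_E = ((13−1)/6)² = 4.000
te_F = (2 + 4·5 + 8)/6 = 30/6 = 5; σ²_F = ((8−2)/6)² = 1.000
te_G = (11 + 4·14 + 23)/6 = 90/6 = 15; σ²_G = ((23−11)/6)² = 4.000
te_H = (8 + 4·11 + 14)/6 = 66/6 = 11; σ²_H = ((14−8)/6)² = 1.000
te_I = (4 + 4·8 + 12)/6 = 48/6 = 8; σ²_I = ((12−4)/6)² = 1.778
te_J = (2 + 4·7 + 12)/6 = 42/6 = 7; σ²_J = ((12−2)/6)² = 2.778

Forward pass:
ES_A = 0; EF_A = 11
ES_B = 0; EF_B = 2
ES_C = 0; EF_C = 10
ES_D = 10; EF_D = 10+13 = 23
ES_E = max(EF_A=11, EF_C=10) = 11; EF_E = 11+5 = 16
ES_F = max(EF_C=10, EF_D=23) = 23; EF_F = 23+5 = 28
ES_G = 16; EF_G = 16+15 = 31
ES_H = 2; EF_H = 2+11 = 13
ES_I = max(EF_A=11, EF_E=16) = 16; EF_I = 16+8 = 24
ES_J = max(EF_F=28, EF_G=31, EF_H=13, EF_I=24) = 31; EF_J = 31+7 = 38
Expected project duration μ = 38 weeks. Critical path: A → E → G → J.

Variance along critical path = 1.778 + 4.000 + 4.000 + 2.778 = 12.556
σ = √12.556 = 3.543 weeks

3.54 weeks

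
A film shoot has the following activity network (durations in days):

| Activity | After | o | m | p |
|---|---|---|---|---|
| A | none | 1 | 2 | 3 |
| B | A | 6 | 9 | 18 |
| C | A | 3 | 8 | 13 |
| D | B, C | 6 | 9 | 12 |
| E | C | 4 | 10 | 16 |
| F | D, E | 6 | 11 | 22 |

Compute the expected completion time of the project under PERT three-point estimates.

te_A = (1 + 4·2 + 3)/6 = 12/6 = 2
te_B = (6 + 4·9 + 18)/6 = 60/6 = 10
te_C = (3 + 4·8 + 13)/6 = 48/6 = 8
te_D = (6 + 4·9 + 12)/6 = 54/6 = 9
te_E = (4 + 4·10 + 16)/6 = 60/6 = 10
te_F = (6 + 4·11 + 22)/6 = 72/6 = 12

Forward pass:
ES_A = 0; EF_A = 2
ES_B = 2; EF_B = 2+10 = 12
ES_C = 2; EF_C = 2+8 = 10
ES_D = max(EF_B=12, EF_C=10) = 12; EF_D = 12+9 = 21
ES_E = 10; EF_E = 10+10 = 20
ES_F = max(EF_D=21, EF_E=20) = 21; EF_F = 21+12 = 33
Expected project duration μ = 33 days. Critical path: A → B → D → F.

33 days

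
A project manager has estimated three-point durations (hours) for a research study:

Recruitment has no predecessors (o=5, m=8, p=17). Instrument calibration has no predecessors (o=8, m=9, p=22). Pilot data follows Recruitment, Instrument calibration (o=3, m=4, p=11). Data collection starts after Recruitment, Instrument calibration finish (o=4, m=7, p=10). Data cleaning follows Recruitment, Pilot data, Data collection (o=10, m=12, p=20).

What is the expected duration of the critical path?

31 hours

te_Recruitment = (5 + 4·8 + 17)/6 = 54/6 = 9
te_Instrument calibration = (8 + 4·9 + 22)/6 = 66/6 = 11
te_Pilot data = (3 + 4·4 + 11)/6 = 30/6 = 5
te_Data collection = (4 + 4·7 + 10)/6 = 42/6 = 7
te_Data cleaning = (10 + 4·12 + 20)/6 = 78/6 = 13

Forward pass:
ES_Recruitment = 0; EF_Recruitment = 9
ES_Instrument calibration = 0; EF_Instrument calibration = 11
ES_Pilot data = max(EF_Recruitment=9, EF_Instrument calibration=11) = 11; EF_Pilot data = 11+5 = 16
ES_Data collection = max(EF_Recruitment=9, EF_Instrument calibration=11) = 11; EF_Data collection = 11+7 = 18
ES_Data cleaning = max(EF_Recruitment=9, EF_Pilot data=16, EF_Data collection=18) = 18; EF_Data cleaning = 18+13 = 31
Expected project duration μ = 31 hours. Critical path: Instrument calibration → Data collection → Data cleaning.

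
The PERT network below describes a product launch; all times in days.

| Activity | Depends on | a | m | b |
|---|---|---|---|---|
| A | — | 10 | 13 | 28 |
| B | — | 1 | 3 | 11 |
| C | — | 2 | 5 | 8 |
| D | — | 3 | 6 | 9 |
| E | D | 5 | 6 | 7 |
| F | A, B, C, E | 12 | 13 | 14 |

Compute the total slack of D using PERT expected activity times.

3 days

te_A = (10 + 4·13 + 28)/6 = 90/6 = 15
te_B = (1 + 4·3 + 11)/6 = 24/6 = 4
te_C = (2 + 4·5 + 8)/6 = 30/6 = 5
te_D = (3 + 4·6 + 9)/6 = 36/6 = 6
te_E = (5 + 4·6 + 7)/6 = 36/6 = 6
te_F = (12 + 4·13 + 14)/6 = 78/6 = 13

Forward pass:
ES_A = 0; EF_A = 15
ES_B = 0; EF_B = 4
ES_C = 0; EF_C = 5
ES_D = 0; EF_D = 6
ES_E = 6; EF_E = 6+6 = 12
ES_F = max(EF_A=15, EF_B=4, EF_C=5, EF_E=12) = 15; EF_F = 15+13 = 28
Expected project duration μ = 28 days. Critical path: A → F.

Backward pass:
LF_F = 28; LS_F = 28−13 = 15
LF_E = LS_F = 15; LS_E = 15−6 = 9
LF_D = LS_E = 9; LS_D = 9−6 = 3
LF_C = LS_F = 15; LS_C = 15−5 = 10
LF_B = LS_F = 15; LS_B = 15−4 = 11
LF_A = LS_F = 15; LS_A = 15−15 = 0
Slack_D = LS_D − ES_D = 3 − 0 = 3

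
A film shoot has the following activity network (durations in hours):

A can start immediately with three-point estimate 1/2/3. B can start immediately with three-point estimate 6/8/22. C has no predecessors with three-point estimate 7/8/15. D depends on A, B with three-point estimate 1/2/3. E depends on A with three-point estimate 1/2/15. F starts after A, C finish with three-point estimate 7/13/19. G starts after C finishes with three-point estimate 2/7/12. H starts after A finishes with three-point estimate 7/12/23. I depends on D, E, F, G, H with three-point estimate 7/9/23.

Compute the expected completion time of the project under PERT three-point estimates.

te_A = (1 + 4·2 + 3)/6 = 12/6 = 2
te_B = (6 + 4·8 + 22)/6 = 60/6 = 10
te_C = (7 + 4·8 + 15)/6 = 54/6 = 9
te_D = (1 + 4·2 + 3)/6 = 12/6 = 2
te_E = (1 + 4·2 + 15)/6 = 24/6 = 4
te_F = (7 + 4·13 + 19)/6 = 78/6 = 13
te_G = (2 + 4·7 + 12)/6 = 42/6 = 7
te_H = (7 + 4·12 + 23)/6 = 78/6 = 13
te_I = (7 + 4·9 + 23)/6 = 66/6 = 11

Forward pass:
ES_A = 0; EF_A = 2
ES_B = 0; EF_B = 10
ES_C = 0; EF_C = 9
ES_D = max(EF_A=2, EF_B=10) = 10; EF_D = 10+2 = 12
ES_E = 2; EF_E = 2+4 = 6
ES_F = max(EF_A=2, EF_C=9) = 9; EF_F = 9+13 = 22
ES_G = 9; EF_G = 9+7 = 16
ES_H = 2; EF_H = 2+13 = 15
ES_I = max(EF_D=12, EF_E=6, EF_F=22, EF_G=16, EF_H=15) = 22; EF_I = 22+11 = 33
Expected project duration μ = 33 hours. Critical path: C → F → I.

33 hours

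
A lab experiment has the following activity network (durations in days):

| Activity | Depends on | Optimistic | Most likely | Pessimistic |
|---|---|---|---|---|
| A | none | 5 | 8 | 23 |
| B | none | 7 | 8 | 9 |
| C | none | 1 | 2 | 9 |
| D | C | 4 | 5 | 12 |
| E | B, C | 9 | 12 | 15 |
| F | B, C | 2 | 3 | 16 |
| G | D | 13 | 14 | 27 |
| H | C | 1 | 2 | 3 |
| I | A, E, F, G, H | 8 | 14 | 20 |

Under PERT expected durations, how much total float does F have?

te_A = (5 + 4·8 + 23)/6 = 60/6 = 10
te_B = (7 + 4·8 + 9)/6 = 48/6 = 8
te_C = (1 + 4·2 + 9)/6 = 18/6 = 3
te_D = (4 + 4·5 + 12)/6 = 36/6 = 6
te_E = (9 + 4·12 + 15)/6 = 72/6 = 12
te_F = (2 + 4·3 + 16)/6 = 30/6 = 5
te_G = (13 + 4·14 + 27)/6 = 96/6 = 16
te_H = (1 + 4·2 + 3)/6 = 12/6 = 2
te_I = (8 + 4·14 + 20)/6 = 84/6 = 14

Forward pass:
ES_A = 0; EF_A = 10
ES_B = 0; EF_B = 8
ES_C = 0; EF_C = 3
ES_D = 3; EF_D = 3+6 = 9
ES_E = max(EF_B=8, EF_C=3) = 8; EF_E = 8+12 = 20
ES_F = max(EF_B=8, EF_C=3) = 8; EF_F = 8+5 = 13
ES_G = 9; EF_G = 9+16 = 25
ES_H = 3; EF_H = 3+2 = 5
ES_I = max(EF_A=10, EF_E=20, EF_F=13, EF_G=25, EF_H=5) = 25; EF_I = 25+14 = 39
Expected project duration μ = 39 days. Critical path: C → D → G → I.

Backward pass:
LF_I = 39; LS_I = 39−14 = 25
LF_H = LS_I = 25; LS_H = 25−2 = 23
LF_G = LS_I = 25; LS_G = 25−16 = 9
LF_F = LS_I = 25; LS_F = 25−5 = 20
LF_E = LS_I = 25; LS_E = 25−12 = 13
LF_D = LS_G = 9; LS_D = 9−6 = 3
LF_C = min(LS_D=3, LS_E=13, LS_F=20, LS_H=23) = 3; LS_C = 3−3 = 0
LF_B = min(LS_E=13, LS_F=20) = 13; LS_B = 13−8 = 5
LF_A = LS_I = 25; LS_A = 25−10 = 15
Slack_F = LS_F − ES_F = 20 − 8 = 12

12 days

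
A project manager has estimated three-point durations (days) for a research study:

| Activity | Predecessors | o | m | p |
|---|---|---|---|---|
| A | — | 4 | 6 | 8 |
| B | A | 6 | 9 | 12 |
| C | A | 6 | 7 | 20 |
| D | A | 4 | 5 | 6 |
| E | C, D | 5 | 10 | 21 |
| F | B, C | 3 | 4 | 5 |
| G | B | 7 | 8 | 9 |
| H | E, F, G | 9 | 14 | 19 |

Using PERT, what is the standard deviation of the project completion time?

te_A = (4 + 4·6 + 8)/6 = 36/6 = 6; σ²_A = ((8−4)/6)² = 0.444
te_B = (6 + 4·9 + 12)/6 = 54/6 = 9; σ²_B = ((12−6)/6)² = 1.000
te_C = (6 + 4·7 + 20)/6 = 54/6 = 9; σ²_C = ((20−6)/6)² = 5.444
te_D = (4 + 4·5 + 6)/6 = 30/6 = 5; σ²_D = ((6−4)/6)² = 0.111
te_E = (5 + 4·10 + 21)/6 = 66/6 = 11; σ²_E = ((21−5)/6)² = 7.111
te_F = (3 + 4·4 + 5)/6 = 24/6 = 4; σ²_F = ((5−3)/6)² = 0.111
te_G = (7 + 4·8 + 9)/6 = 48/6 = 8; σ²_G = ((9−7)/6)² = 0.111
te_H = (9 + 4·14 + 19)/6 = 84/6 = 14; σ²_H = ((19−9)/6)² = 2.778

Forward pass:
ES_A = 0; EF_A = 6
ES_B = 6; EF_B = 6+9 = 15
ES_C = 6; EF_C = 6+9 = 15
ES_D = 6; EF_D = 6+5 = 11
ES_E = max(EF_C=15, EF_D=11) = 15; EF_E = 15+11 = 26
ES_F = max(EF_B=15, EF_C=15) = 15; EF_F = 15+4 = 19
ES_G = 15; EF_G = 15+8 = 23
ES_H = max(EF_E=26, EF_F=19, EF_G=23) = 26; EF_H = 26+14 = 40
Expected project duration μ = 40 days. Critical path: A → C → E → H.

Variance along critical path = 0.444 + 5.444 + 7.111 + 2.778 = 15.778
σ = √15.778 = 3.972 days

3.97 days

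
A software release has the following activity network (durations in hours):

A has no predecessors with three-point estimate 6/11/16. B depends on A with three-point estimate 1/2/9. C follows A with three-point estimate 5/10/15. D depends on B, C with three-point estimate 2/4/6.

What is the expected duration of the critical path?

te_A = (6 + 4·11 + 16)/6 = 66/6 = 11
te_B = (1 + 4·2 + 9)/6 = 18/6 = 3
te_C = (5 + 4·10 + 15)/6 = 60/6 = 10
te_D = (2 + 4·4 + 6)/6 = 24/6 = 4

Forward pass:
ES_A = 0; EF_A = 11
ES_B = 11; EF_B = 11+3 = 14
ES_C = 11; EF_C = 11+10 = 21
ES_D = max(EF_B=14, EF_C=21) = 21; EF_D = 21+4 = 25
Expected project duration μ = 25 hours. Critical path: A → C → D.

25 hours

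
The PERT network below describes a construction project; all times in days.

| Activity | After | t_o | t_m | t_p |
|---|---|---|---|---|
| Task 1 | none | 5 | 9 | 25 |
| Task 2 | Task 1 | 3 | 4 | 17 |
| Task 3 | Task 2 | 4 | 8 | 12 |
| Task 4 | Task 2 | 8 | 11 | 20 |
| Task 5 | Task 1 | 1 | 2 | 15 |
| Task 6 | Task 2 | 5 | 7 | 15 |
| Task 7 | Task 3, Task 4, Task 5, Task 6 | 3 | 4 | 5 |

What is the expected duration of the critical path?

te_Task 1 = (5 + 4·9 + 25)/6 = 66/6 = 11
te_Task 2 = (3 + 4·4 + 17)/6 = 36/6 = 6
te_Task 3 = (4 + 4·8 + 12)/6 = 48/6 = 8
te_Task 4 = (8 + 4·11 + 20)/6 = 72/6 = 12
te_Task 5 = (1 + 4·2 + 15)/6 = 24/6 = 4
te_Task 6 = (5 + 4·7 + 15)/6 = 48/6 = 8
te_Task 7 = (3 + 4·4 + 5)/6 = 24/6 = 4

Forward pass:
ES_Task 1 = 0; EF_Task 1 = 11
ES_Task 2 = 11; EF_Task 2 = 11+6 = 17
ES_Task 3 = 17; EF_Task 3 = 17+8 = 25
ES_Task 4 = 17; EF_Task 4 = 17+12 = 29
ES_Task 5 = 11; EF_Task 5 = 11+4 = 15
ES_Task 6 = 17; EF_Task 6 = 17+8 = 25
ES_Task 7 = max(EF_Task 3=25, EF_Task 4=29, EF_Task 5=15, EF_Task 6=25) = 29; EF_Task 7 = 29+4 = 33
Expected project duration μ = 33 days. Critical path: Task 1 → Task 2 → Task 4 → Task 7.

33 days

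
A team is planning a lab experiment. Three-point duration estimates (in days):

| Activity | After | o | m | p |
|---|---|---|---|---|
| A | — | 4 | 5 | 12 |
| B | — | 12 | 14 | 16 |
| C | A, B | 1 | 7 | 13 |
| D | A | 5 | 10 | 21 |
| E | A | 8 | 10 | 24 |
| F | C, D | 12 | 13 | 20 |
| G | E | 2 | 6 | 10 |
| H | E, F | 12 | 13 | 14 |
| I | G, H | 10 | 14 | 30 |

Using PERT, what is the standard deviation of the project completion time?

te_A = (4 + 4·5 + 12)/6 = 36/6 = 6; σ²_A = ((12−4)/6)² = 1.778
te_B = (12 + 4·14 + 16)/6 = 84/6 = 14; σ²_B = ((16−12)/6)² = 0.444
te_C = (1 + 4·7 + 13)/6 = 42/6 = 7; σ²_C = ((13−1)/6)² = 4.000
te_D = (5 + 4·10 + 21)/6 = 66/6 = 11; σ²_D = ((21−5)/6)² = 7.111
te_E = (8 + 4·10 + 24)/6 = 72/6 = 12; σ²_E = ((24−8)/6)² = 7.111
te_F = (12 + 4·13 + 20)/6 = 84/6 = 14; σ²_F = ((20−12)/6)² = 1.778
te_G = (2 + 4·6 + 10)/6 = 36/6 = 6; σ²_G = ((10−2)/6)² = 1.778
te_H = (12 + 4·13 + 14)/6 = 78/6 = 13; σ²_H = ((14−12)/6)² = 0.111
te_I = (10 + 4·14 + 30)/6 = 96/6 = 16; σ²_I = ((30−10)/6)² = 11.111

Forward pass:
ES_A = 0; EF_A = 6
ES_B = 0; EF_B = 14
ES_C = max(EF_A=6, EF_B=14) = 14; EF_C = 14+7 = 21
ES_D = 6; EF_D = 6+11 = 17
ES_E = 6; EF_E = 6+12 = 18
ES_F = max(EF_C=21, EF_D=17) = 21; EF_F = 21+14 = 35
ES_G = 18; EF_G = 18+6 = 24
ES_H = max(EF_E=18, EF_F=35) = 35; EF_H = 35+13 = 48
ES_I = max(EF_G=24, EF_H=48) = 48; EF_I = 48+16 = 64
Expected project duration μ = 64 days. Critical path: B → C → F → H → I.

Variance along critical path = 0.444 + 4.000 + 1.778 + 0.111 + 11.111 = 17.444
σ = √17.444 = 4.177 days

4.18 days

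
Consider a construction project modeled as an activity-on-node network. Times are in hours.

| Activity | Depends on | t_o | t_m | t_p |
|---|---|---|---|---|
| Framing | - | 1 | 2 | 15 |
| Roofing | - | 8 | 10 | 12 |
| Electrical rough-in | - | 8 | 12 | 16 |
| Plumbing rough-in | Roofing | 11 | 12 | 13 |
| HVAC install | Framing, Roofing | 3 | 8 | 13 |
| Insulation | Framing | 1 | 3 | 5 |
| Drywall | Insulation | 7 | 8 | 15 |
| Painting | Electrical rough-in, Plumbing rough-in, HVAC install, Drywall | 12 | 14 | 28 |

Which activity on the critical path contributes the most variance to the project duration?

Painting

te_Framing = (1 + 4·2 + 15)/6 = 24/6 = 4; σ²_Framing = ((15−1)/6)² = 5.444
te_Roofing = (8 + 4·10 + 12)/6 = 60/6 = 10; σ²_Roofing = ((12−8)/6)² = 0.444
te_Electrical rough-in = (8 + 4·12 + 16)/6 = 72/6 = 12; σ²_Electrical rough-in = ((16−8)/6)² = 1.778
te_Plumbing rough-in = (11 + 4·12 + 13)/6 = 72/6 = 12; σ²_Plumbing rough-in = ((13−11)/6)² = 0.111
te_HVAC install = (3 + 4·8 + 13)/6 = 48/6 = 8; σ²_HVAC install = ((13−3)/6)² = 2.778
te_Insulation = (1 + 4·3 + 5)/6 = 18/6 = 3; σ²_Insulation = ((5−1)/6)² = 0.444
te_Drywall = (7 + 4·8 + 15)/6 = 54/6 = 9; σ²_Drywall = ((15−7)/6)² = 1.778
te_Painting = (12 + 4·14 + 28)/6 = 96/6 = 16; σ²_Painting = ((28−12)/6)² = 7.111

Forward pass:
ES_Framing = 0; EF_Framing = 4
ES_Roofing = 0; EF_Roofing = 10
ES_Electrical rough-in = 0; EF_Electrical rough-in = 12
ES_Plumbing rough-in = 10; EF_Plumbing rough-in = 10+12 = 22
ES_HVAC install = max(EF_Framing=4, EF_Roofing=10) = 10; EF_HVAC install = 10+8 = 18
ES_Insulation = 4; EF_Insulation = 4+3 = 7
ES_Drywall = 7; EF_Drywall = 7+9 = 16
ES_Painting = max(EF_Electrical rough-in=12, EF_Plumbing rough-in=22, EF_HVAC install=18, EF_Drywall=16) = 22; EF_Painting = 22+16 = 38
Expected project duration μ = 38 hours. Critical path: Roofing → Plumbing rough-in → Painting.

Variances on critical path: σ²_Roofing=0.444, σ²_Plumbing rough-in=0.111, σ²_Painting=7.111.
Largest is σ²_Painting = 7.111.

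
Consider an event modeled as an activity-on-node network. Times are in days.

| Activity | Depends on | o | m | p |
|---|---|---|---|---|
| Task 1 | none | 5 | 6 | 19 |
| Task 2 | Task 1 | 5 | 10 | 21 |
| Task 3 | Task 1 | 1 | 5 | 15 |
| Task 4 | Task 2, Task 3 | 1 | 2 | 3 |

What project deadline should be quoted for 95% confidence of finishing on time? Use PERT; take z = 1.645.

26.9 days

te_Task 1 = (5 + 4·6 + 19)/6 = 48/6 = 8; σ²_Task 1 = ((19−5)/6)² = 5.444
te_Task 2 = (5 + 4·10 + 21)/6 = 66/6 = 11; σ²_Task 2 = ((21−5)/6)² = 7.111
te_Task 3 = (1 + 4·5 + 15)/6 = 36/6 = 6; σ²_Task 3 = ((15−1)/6)² = 5.444
te_Task 4 = (1 + 4·2 + 3)/6 = 12/6 = 2; σ²_Task 4 = ((3−1)/6)² = 0.111

Forward pass:
ES_Task 1 = 0; EF_Task 1 = 8
ES_Task 2 = 8; EF_Task 2 = 8+11 = 19
ES_Task 3 = 8; EF_Task 3 = 8+6 = 14
ES_Task 4 = max(EF_Task 2=19, EF_Task 3=14) = 19; EF_Task 4 = 19+2 = 21
Expected project duration μ = 21 days. Critical path: Task 1 → Task 2 → Task 4.

Variance along critical path = 5.444 + 7.111 + 0.111 = 12.667; σ = 3.559 days.
D = μ + z·σ = 21 + 1.645·3.559 = 26.9 days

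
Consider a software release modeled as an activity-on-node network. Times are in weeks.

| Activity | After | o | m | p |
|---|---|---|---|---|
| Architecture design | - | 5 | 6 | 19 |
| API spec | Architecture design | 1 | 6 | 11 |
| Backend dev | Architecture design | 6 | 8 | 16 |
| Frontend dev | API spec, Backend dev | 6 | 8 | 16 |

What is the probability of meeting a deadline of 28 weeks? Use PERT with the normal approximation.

0.727

te_Architecture design = (5 + 4·6 + 19)/6 = 48/6 = 8; σ²_Architecture design = ((19−5)/6)² = 5.444
te_API spec = (1 + 4·6 + 11)/6 = 36/6 = 6; σ²_API spec = ((11−1)/6)² = 2.778
te_Backend dev = (6 + 4·8 + 16)/6 = 54/6 = 9; σ²_Backend dev = ((16−6)/6)² = 2.778
te_Frontend dev = (6 + 4·8 + 16)/6 = 54/6 = 9; σ²_Frontend dev = ((16−6)/6)² = 2.778

Forward pass:
ES_Architecture design = 0; EF_Architecture design = 8
ES_API spec = 8; EF_API spec = 8+6 = 14
ES_Backend dev = 8; EF_Backend dev = 8+9 = 17
ES_Frontend dev = max(EF_API spec=14, EF_Backend dev=17) = 17; EF_Frontend dev = 17+9 = 26
Expected project duration μ = 26 weeks. Critical path: Architecture design → Backend dev → Frontend dev.

Variance along critical path = 5.444 + 2.778 + 2.778 = 11.000; σ = √11.000 = 3.317 weeks.
Z = (28 − 26) / 3.317 = 0.603
P(T ≤ 28) = Φ(0.603) ≈ 0.727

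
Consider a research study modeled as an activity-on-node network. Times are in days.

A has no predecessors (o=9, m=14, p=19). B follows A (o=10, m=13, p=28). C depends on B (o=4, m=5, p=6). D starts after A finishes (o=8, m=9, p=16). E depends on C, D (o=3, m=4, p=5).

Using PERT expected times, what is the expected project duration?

te_A = (9 + 4·14 + 19)/6 = 84/6 = 14
te_B = (10 + 4·13 + 28)/6 = 90/6 = 15
te_C = (4 + 4·5 + 6)/6 = 30/6 = 5
te_D = (8 + 4·9 + 16)/6 = 60/6 = 10
te_E = (3 + 4·4 + 5)/6 = 24/6 = 4

Forward pass:
ES_A = 0; EF_A = 14
ES_B = 14; EF_B = 14+15 = 29
ES_C = 29; EF_C = 29+5 = 34
ES_D = 14; EF_D = 14+10 = 24
ES_E = max(EF_C=34, EF_D=24) = 34; EF_E = 34+4 = 38
Expected project duration μ = 38 days. Critical path: A → B → C → E.

38 days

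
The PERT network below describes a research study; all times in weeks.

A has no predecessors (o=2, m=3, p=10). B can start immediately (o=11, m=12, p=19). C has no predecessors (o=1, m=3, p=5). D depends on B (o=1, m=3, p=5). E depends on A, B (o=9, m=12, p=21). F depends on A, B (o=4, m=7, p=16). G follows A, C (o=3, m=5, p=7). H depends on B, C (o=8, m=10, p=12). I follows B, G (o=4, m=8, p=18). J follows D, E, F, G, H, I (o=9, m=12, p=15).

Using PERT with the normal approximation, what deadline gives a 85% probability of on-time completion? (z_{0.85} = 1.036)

te_A = (2 + 4·3 + 10)/6 = 24/6 = 4; σ²_A = ((10−2)/6)² = 1.778
te_B = (11 + 4·12 + 19)/6 = 78/6 = 13; σ²_B = ((19−11)/6)² = 1.778
te_C = (1 + 4·3 + 5)/6 = 18/6 = 3; σ²_C = ((5−1)/6)² = 0.444
te_D = (1 + 4·3 + 5)/6 = 18/6 = 3; σ²_D = ((5−1)/6)² = 0.444
te_E = (9 + 4·12 + 21)/6 = 78/6 = 13; σ²_E = ((21−9)/6)² = 4.000
te_F = (4 + 4·7 + 16)/6 = 48/6 = 8; σ²_F = ((16−4)/6)² = 4.000
te_G = (3 + 4·5 + 7)/6 = 30/6 = 5; σ²_G = ((7−3)/6)² = 0.444
te_H = (8 + 4·10 + 12)/6 = 60/6 = 10; σ²_H = ((12−8)/6)² = 0.444
te_I = (4 + 4·8 + 18)/6 = 54/6 = 9; σ²_I = ((18−4)/6)² = 5.444
te_J = (9 + 4·12 + 15)/6 = 72/6 = 12; σ²_J = ((15−9)/6)² = 1.000

Forward pass:
ES_A = 0; EF_A = 4
ES_B = 0; EF_B = 13
ES_C = 0; EF_C = 3
ES_D = 13; EF_D = 13+3 = 16
ES_E = max(EF_A=4, EF_B=13) = 13; EF_E = 13+13 = 26
ES_F = max(EF_A=4, EF_B=13) = 13; EF_F = 13+8 = 21
ES_G = max(EF_A=4, EF_C=3) = 4; EF_G = 4+5 = 9
ES_H = max(EF_B=13, EF_C=3) = 13; EF_H = 13+10 = 23
ES_I = max(EF_B=13, EF_G=9) = 13; EF_I = 13+9 = 22
ES_J = max(EF_D=16, EF_E=26, EF_F=21, EF_G=9, EF_H=23, EF_I=22) = 26; EF_J = 26+12 = 38
Expected project duration μ = 38 weeks. Critical path: B → E → J.

Variance along critical path = 1.778 + 4.000 + 1.000 = 6.778; σ = 2.603 weeks.
D = μ + z·σ = 38 + 1.036·2.603 = 40.7 weeks

40.7 weeks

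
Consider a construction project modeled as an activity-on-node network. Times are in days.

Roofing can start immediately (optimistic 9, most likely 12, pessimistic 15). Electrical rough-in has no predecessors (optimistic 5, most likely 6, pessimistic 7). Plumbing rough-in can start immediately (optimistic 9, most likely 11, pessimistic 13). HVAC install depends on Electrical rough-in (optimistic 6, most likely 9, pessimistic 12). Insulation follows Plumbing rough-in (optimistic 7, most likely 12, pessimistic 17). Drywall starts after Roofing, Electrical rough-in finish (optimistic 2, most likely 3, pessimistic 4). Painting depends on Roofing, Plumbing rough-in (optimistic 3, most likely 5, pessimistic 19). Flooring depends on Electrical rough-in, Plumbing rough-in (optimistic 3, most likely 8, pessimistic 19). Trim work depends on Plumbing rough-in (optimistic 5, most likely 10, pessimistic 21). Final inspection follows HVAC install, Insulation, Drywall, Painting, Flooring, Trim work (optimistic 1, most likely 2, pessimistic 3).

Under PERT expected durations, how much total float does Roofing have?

te_Roofing = (9 + 4·12 + 15)/6 = 72/6 = 12
te_Electrical rough-in = (5 + 4·6 + 7)/6 = 36/6 = 6
te_Plumbing rough-in = (9 + 4·11 + 13)/6 = 66/6 = 11
te_HVAC install = (6 + 4·9 + 12)/6 = 54/6 = 9
te_Insulation = (7 + 4·12 + 17)/6 = 72/6 = 12
te_Drywall = (2 + 4·3 + 4)/6 = 18/6 = 3
te_Painting = (3 + 4·5 + 19)/6 = 42/6 = 7
te_Flooring = (3 + 4·8 + 19)/6 = 54/6 = 9
te_Trim work = (5 + 4·10 + 21)/6 = 66/6 = 11
te_Final inspection = (1 + 4·2 + 3)/6 = 12/6 = 2

Forward pass:
ES_Roofing = 0; EF_Roofing = 12
ES_Electrical rough-in = 0; EF_Electrical rough-in = 6
ES_Plumbing rough-in = 0; EF_Plumbing rough-in = 11
ES_HVAC install = 6; EF_HVAC install = 6+9 = 15
ES_Insulation = 11; EF_Insulation = 11+12 = 23
ES_Drywall = max(EF_Roofing=12, EF_Electrical rough-in=6) = 12; EF_Drywall = 12+3 = 15
ES_Painting = max(EF_Roofing=12, EF_Plumbing rough-in=11) = 12; EF_Painting = 12+7 = 19
ES_Flooring = max(EF_Electrical rough-in=6, EF_Plumbing rough-in=11) = 11; EF_Flooring = 11+9 = 20
ES_Trim work = 11; EF_Trim work = 11+11 = 22
ES_Final inspection = max(EF_HVAC install=15, EF_Insulation=23, EF_Drywall=15, EF_Painting=19, EF_Flooring=20, EF_Trim work=22) = 23; EF_Final inspection = 23+2 = 25
Expected project duration μ = 25 days. Critical path: Plumbing rough-in → Insulation → Final inspection.

Backward pass:
LF_Final inspection = 25; LS_Final inspection = 25−2 = 23
LF_Trim work = LS_Final inspection = 23; LS_Trim work = 23−11 = 12
LF_Flooring = LS_Final inspection = 23; LS_Flooring = 23−9 = 14
LF_Painting = LS_Final inspection = 23; LS_Painting = 23−7 = 16
LF_Drywall = LS_Final inspection = 23; LS_Drywall = 23−3 = 20
LF_Insulation = LS_Final inspection = 23; LS_Insulation = 23−12 = 11
LF_HVAC install = LS_Final inspection = 23; LS_HVAC install = 23−9 = 14
LF_Plumbing rough-in = min(LS_Insulation=11, LS_Painting=16, LS_Flooring=14, LS_Trim work=12) = 11; LS_Plumbing rough-in = 11−11 = 0
LF_Electrical rough-in = min(LS_HVAC install=14, LS_Drywall=20, LS_Flooring=14) = 14; LS_Electrical rough-in = 14−6 = 8
LF_Roofing = min(LS_Drywall=20, LS_Painting=16) = 16; LS_Roofing = 16−12 = 4
Slack_Roofing = LS_Roofing − ES_Roofing = 4 − 0 = 4

4 days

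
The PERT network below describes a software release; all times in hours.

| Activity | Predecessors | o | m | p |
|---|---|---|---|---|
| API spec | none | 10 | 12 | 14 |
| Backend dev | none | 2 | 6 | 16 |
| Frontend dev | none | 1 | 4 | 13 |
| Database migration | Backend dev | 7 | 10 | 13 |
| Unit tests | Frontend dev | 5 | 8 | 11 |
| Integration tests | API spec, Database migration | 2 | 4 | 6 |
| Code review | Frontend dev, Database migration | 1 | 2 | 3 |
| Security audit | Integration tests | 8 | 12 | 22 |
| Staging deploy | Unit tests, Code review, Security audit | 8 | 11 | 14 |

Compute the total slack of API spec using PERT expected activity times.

te_API spec = (10 + 4·12 + 14)/6 = 72/6 = 12
te_Backend dev = (2 + 4·6 + 16)/6 = 42/6 = 7
te_Frontend dev = (1 + 4·4 + 13)/6 = 30/6 = 5
te_Database migration = (7 + 4·10 + 13)/6 = 60/6 = 10
te_Unit tests = (5 + 4·8 + 11)/6 = 48/6 = 8
te_Integration tests = (2 + 4·4 + 6)/6 = 24/6 = 4
te_Code review = (1 + 4·2 + 3)/6 = 12/6 = 2
te_Security audit = (8 + 4·12 + 22)/6 = 78/6 = 13
te_Staging deploy = (8 + 4·11 + 14)/6 = 66/6 = 11

Forward pass:
ES_API spec = 0; EF_API spec = 12
ES_Backend dev = 0; EF_Backend dev = 7
ES_Frontend dev = 0; EF_Frontend dev = 5
ES_Database migration = 7; EF_Database migration = 7+10 = 17
ES_Unit tests = 5; EF_Unit tests = 5+8 = 13
ES_Integration tests = max(EF_API spec=12, EF_Database migration=17) = 17; EF_Integration tests = 17+4 = 21
ES_Code review = max(EF_Frontend dev=5, EF_Database migration=17) = 17; EF_Code review = 17+2 = 19
ES_Security audit = 21; EF_Security audit = 21+13 = 34
ES_Staging deploy = max(EF_Unit tests=13, EF_Code review=19, EF_Security audit=34) = 34; EF_Staging deploy = 34+11 = 45
Expected project duration μ = 45 hours. Critical path: Backend dev → Database migration → Integration tests → Security audit → Staging deploy.

Backward pass:
LF_Staging deploy = 45; LS_Staging deploy = 45−11 = 34
LF_Security audit = LS_Staging deploy = 34; LS_Security audit = 34−13 = 21
LF_Code review = LS_Staging deploy = 34; LS_Code review = 34−2 = 32
LF_Integration tests = LS_Security audit = 21; LS_Integration tests = 21−4 = 17
LF_Unit tests = LS_Staging deploy = 34; LS_Unit tests = 34−8 = 26
LF_Database migration = min(LS_Integration tests=17, LS_Code review=32) = 17; LS_Database migration = 17−10 = 7
LF_Frontend dev = min(LS_Unit tests=26, LS_Code review=32) = 26; LS_Frontend dev = 26−5 = 21
LF_Backend dev = LS_Database migration = 7; LS_Backend dev = 7−7 = 0
LF_API spec = LS_Integration tests = 17; LS_API spec = 17−12 = 5
Slack_API spec = LS_API spec − ES_API spec = 5 − 0 = 5

5 hours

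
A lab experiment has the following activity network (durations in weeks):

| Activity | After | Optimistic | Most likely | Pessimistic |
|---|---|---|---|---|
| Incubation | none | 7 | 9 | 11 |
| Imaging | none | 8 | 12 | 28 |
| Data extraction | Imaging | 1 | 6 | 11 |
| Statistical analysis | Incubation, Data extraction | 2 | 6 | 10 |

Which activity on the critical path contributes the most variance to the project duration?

te_Incubation = (7 + 4·9 + 11)/6 = 54/6 = 9; σ²_Incubation = ((11−7)/6)² = 0.444
te_Imaging = (8 + 4·12 + 28)/6 = 84/6 = 14; σ²_Imaging = ((28−8)/6)² = 11.111
te_Data extraction = (1 + 4·6 + 11)/6 = 36/6 = 6; σ²_Data extraction = ((11−1)/6)² = 2.778
te_Statistical analysis = (2 + 4·6 + 10)/6 = 36/6 = 6; σ²_Statistical analysis = ((10−2)/6)² = 1.778

Forward pass:
ES_Incubation = 0; EF_Incubation = 9
ES_Imaging = 0; EF_Imaging = 14
ES_Data extraction = 14; EF_Data extraction = 14+6 = 20
ES_Statistical analysis = max(EF_Incubation=9, EF_Data extraction=20) = 20; EF_Statistical analysis = 20+6 = 26
Expected project duration μ = 26 weeks. Critical path: Imaging → Data extraction → Statistical analysis.

Variances on critical path: σ²_Imaging=11.111, σ²_Data extraction=2.778, σ²_Statistical analysis=1.778.
Largest is σ²_Imaging = 11.111.

Imaging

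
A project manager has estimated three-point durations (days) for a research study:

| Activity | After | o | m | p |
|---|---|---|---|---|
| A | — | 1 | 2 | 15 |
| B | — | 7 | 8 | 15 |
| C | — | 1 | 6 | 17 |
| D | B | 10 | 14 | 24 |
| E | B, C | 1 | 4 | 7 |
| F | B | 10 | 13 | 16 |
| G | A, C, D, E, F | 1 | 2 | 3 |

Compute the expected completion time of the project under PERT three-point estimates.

te_A = (1 + 4·2 + 15)/6 = 24/6 = 4
te_B = (7 + 4·8 + 15)/6 = 54/6 = 9
te_C = (1 + 4·6 + 17)/6 = 42/6 = 7
te_D = (10 + 4·14 + 24)/6 = 90/6 = 15
te_E = (1 + 4·4 + 7)/6 = 24/6 = 4
te_F = (10 + 4·13 + 16)/6 = 78/6 = 13
te_G = (1 + 4·2 + 3)/6 = 12/6 = 2

Forward pass:
ES_A = 0; EF_A = 4
ES_B = 0; EF_B = 9
ES_C = 0; EF_C = 7
ES_D = 9; EF_D = 9+15 = 24
ES_E = max(EF_B=9, EF_C=7) = 9; EF_E = 9+4 = 13
ES_F = 9; EF_F = 9+13 = 22
ES_G = max(EF_A=4, EF_C=7, EF_D=24, EF_E=13, EF_F=22) = 24; EF_G = 24+2 = 26
Expected project duration μ = 26 days. Critical path: B → D → G.

26 days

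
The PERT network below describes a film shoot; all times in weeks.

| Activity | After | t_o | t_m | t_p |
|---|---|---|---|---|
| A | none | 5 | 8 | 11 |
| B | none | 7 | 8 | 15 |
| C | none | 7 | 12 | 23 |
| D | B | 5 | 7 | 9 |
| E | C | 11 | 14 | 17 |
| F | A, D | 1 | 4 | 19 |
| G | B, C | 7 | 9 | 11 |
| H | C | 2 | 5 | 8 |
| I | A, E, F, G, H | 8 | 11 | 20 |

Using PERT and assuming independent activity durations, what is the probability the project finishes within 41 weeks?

te_A = (5 + 4·8 + 11)/6 = 48/6 = 8; σ²_A = ((11−5)/6)² = 1.000
te_B = (7 + 4·8 + 15)/6 = 54/6 = 9; σ²_B = ((15−7)/6)² = 1.778
te_C = (7 + 4·12 + 23)/6 = 78/6 = 13; σ²_C = ((23−7)/6)² = 7.111
te_D = (5 + 4·7 + 9)/6 = 42/6 = 7; σ²_D = ((9−5)/6)² = 0.444
te_E = (11 + 4·14 + 17)/6 = 84/6 = 14; σ²_E = ((17−11)/6)² = 1.000
te_F = (1 + 4·4 + 19)/6 = 36/6 = 6; σ²_F = ((19−1)/6)² = 9.000
te_G = (7 + 4·9 + 11)/6 = 54/6 = 9; σ²_G = ((11−7)/6)² = 0.444
te_H = (2 + 4·5 + 8)/6 = 30/6 = 5; σ²_H = ((8−2)/6)² = 1.000
te_I = (8 + 4·11 + 20)/6 = 72/6 = 12; σ²_I = ((20−8)/6)² = 4.000

Forward pass:
ES_A = 0; EF_A = 8
ES_B = 0; EF_B = 9
ES_C = 0; EF_C = 13
ES_D = 9; EF_D = 9+7 = 16
ES_E = 13; EF_E = 13+14 = 27
ES_F = max(EF_A=8, EF_D=16) = 16; EF_F = 16+6 = 22
ES_G = max(EF_B=9, EF_C=13) = 13; EF_G = 13+9 = 22
ES_H = 13; EF_H = 13+5 = 18
ES_I = max(EF_A=8, EF_E=27, EF_F=22, EF_G=22, EF_H=18) = 27; EF_I = 27+12 = 39
Expected project duration μ = 39 weeks. Critical path: C → E → I.

Variance along critical path = 7.111 + 1.000 + 4.000 = 12.111; σ = √12.111 = 3.480 weeks.
Z = (41 − 39) / 3.480 = 0.575
P(T ≤ 41) = Φ(0.575) ≈ 0.717

0.717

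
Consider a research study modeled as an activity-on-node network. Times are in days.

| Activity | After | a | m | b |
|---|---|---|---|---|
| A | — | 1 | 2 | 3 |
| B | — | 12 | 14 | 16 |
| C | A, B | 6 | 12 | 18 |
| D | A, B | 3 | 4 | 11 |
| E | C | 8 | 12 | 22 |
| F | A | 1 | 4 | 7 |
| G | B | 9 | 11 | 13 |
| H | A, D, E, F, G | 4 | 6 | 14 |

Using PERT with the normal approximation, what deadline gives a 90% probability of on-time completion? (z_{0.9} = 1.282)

50.6 days

te_A = (1 + 4·2 + 3)/6 = 12/6 = 2; σ²_A = ((3−1)/6)² = 0.111
te_B = (12 + 4·14 + 16)/6 = 84/6 = 14; σ²_B = ((16−12)/6)² = 0.444
te_C = (6 + 4·12 + 18)/6 = 72/6 = 12; σ²_C = ((18−6)/6)² = 4.000
te_D = (3 + 4·4 + 11)/6 = 30/6 = 5; σ²_D = ((11−3)/6)² = 1.778
te_E = (8 + 4·12 + 22)/6 = 78/6 = 13; σ²_E = ((22−8)/6)² = 5.444
te_F = (1 + 4·4 + 7)/6 = 24/6 = 4; σ²_F = ((7−1)/6)² = 1.000
te_G = (9 + 4·11 + 13)/6 = 66/6 = 11; σ²_G = ((13−9)/6)² = 0.444
te_H = (4 + 4·6 + 14)/6 = 42/6 = 7; σ²_H = ((14−4)/6)² = 2.778

Forward pass:
ES_A = 0; EF_A = 2
ES_B = 0; EF_B = 14
ES_C = max(EF_A=2, EF_B=14) = 14; EF_C = 14+12 = 26
ES_D = max(EF_A=2, EF_B=14) = 14; EF_D = 14+5 = 19
ES_E = 26; EF_E = 26+13 = 39
ES_F = 2; EF_F = 2+4 = 6
ES_G = 14; EF_G = 14+11 = 25
ES_H = max(EF_A=2, EF_D=19, EF_E=39, EF_F=6, EF_G=25) = 39; EF_H = 39+7 = 46
Expected project duration μ = 46 days. Critical path: B → C → E → H.

Variance along critical path = 0.444 + 4.000 + 5.444 + 2.778 = 12.667; σ = 3.559 days.
D = μ + z·σ = 46 + 1.282·3.559 = 50.6 days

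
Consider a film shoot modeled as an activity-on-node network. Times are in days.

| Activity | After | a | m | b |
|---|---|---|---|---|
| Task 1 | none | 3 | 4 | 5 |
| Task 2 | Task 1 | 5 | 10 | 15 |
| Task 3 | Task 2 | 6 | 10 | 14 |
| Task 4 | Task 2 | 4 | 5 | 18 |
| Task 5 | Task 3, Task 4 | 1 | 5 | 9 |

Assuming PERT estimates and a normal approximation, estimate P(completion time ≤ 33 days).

te_Task 1 = (3 + 4·4 + 5)/6 = 24/6 = 4; σ²_Task 1 = ((5−3)/6)² = 0.111
te_Task 2 = (5 + 4·10 + 15)/6 = 60/6 = 10; σ²_Task 2 = ((15−5)/6)² = 2.778
te_Task 3 = (6 + 4·10 + 14)/6 = 60/6 = 10; σ²_Task 3 = ((14−6)/6)² = 1.778
te_Task 4 = (4 + 4·5 + 18)/6 = 42/6 = 7; σ²_Task 4 = ((18−4)/6)² = 5.444
te_Task 5 = (1 + 4·5 + 9)/6 = 30/6 = 5; σ²_Task 5 = ((9−1)/6)² = 1.778

Forward pass:
ES_Task 1 = 0; EF_Task 1 = 4
ES_Task 2 = 4; EF_Task 2 = 4+10 = 14
ES_Task 3 = 14; EF_Task 3 = 14+10 = 24
ES_Task 4 = 14; EF_Task 4 = 14+7 = 21
ES_Task 5 = max(EF_Task 3=24, EF_Task 4=21) = 24; EF_Task 5 = 24+5 = 29
Expected project duration μ = 29 days. Critical path: Task 1 → Task 2 → Task 3 → Task 5.

Variance along critical path = 0.111 + 2.778 + 1.778 + 1.778 = 6.444; σ = √6.444 = 2.539 days.
Z = (33 − 29) / 2.539 = 1.576
P(T ≤ 33) = Φ(1.576) ≈ 0.942

0.942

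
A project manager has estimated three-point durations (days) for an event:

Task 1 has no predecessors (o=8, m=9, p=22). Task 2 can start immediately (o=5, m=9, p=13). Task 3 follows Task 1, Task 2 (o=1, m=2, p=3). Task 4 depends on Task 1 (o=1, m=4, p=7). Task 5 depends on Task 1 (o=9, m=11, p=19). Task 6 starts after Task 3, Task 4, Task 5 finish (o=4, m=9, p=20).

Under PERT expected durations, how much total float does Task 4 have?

8 days

te_Task 1 = (8 + 4·9 + 22)/6 = 66/6 = 11
te_Task 2 = (5 + 4·9 + 13)/6 = 54/6 = 9
te_Task 3 = (1 + 4·2 + 3)/6 = 12/6 = 2
te_Task 4 = (1 + 4·4 + 7)/6 = 24/6 = 4
te_Task 5 = (9 + 4·11 + 19)/6 = 72/6 = 12
te_Task 6 = (4 + 4·9 + 20)/6 = 60/6 = 10

Forward pass:
ES_Task 1 = 0; EF_Task 1 = 11
ES_Task 2 = 0; EF_Task 2 = 9
ES_Task 3 = max(EF_Task 1=11, EF_Task 2=9) = 11; EF_Task 3 = 11+2 = 13
ES_Task 4 = 11; EF_Task 4 = 11+4 = 15
ES_Task 5 = 11; EF_Task 5 = 11+12 = 23
ES_Task 6 = max(EF_Task 3=13, EF_Task 4=15, EF_Task 5=23) = 23; EF_Task 6 = 23+10 = 33
Expected project duration μ = 33 days. Critical path: Task 1 → Task 5 → Task 6.

Backward pass:
LF_Task 6 = 33; LS_Task 6 = 33−10 = 23
LF_Task 5 = LS_Task 6 = 23; LS_Task 5 = 23−12 = 11
LF_Task 4 = LS_Task 6 = 23; LS_Task 4 = 23−4 = 19
LF_Task 3 = LS_Task 6 = 23; LS_Task 3 = 23−2 = 21
LF_Task 2 = LS_Task 3 = 21; LS_Task 2 = 21−9 = 12
LF_Task 1 = min(LS_Task 3=21, LS_Task 4=19, LS_Task 5=11) = 11; LS_Task 1 = 11−11 = 0
Slack_Task 4 = LS_Task 4 − ES_Task 4 = 19 − 11 = 8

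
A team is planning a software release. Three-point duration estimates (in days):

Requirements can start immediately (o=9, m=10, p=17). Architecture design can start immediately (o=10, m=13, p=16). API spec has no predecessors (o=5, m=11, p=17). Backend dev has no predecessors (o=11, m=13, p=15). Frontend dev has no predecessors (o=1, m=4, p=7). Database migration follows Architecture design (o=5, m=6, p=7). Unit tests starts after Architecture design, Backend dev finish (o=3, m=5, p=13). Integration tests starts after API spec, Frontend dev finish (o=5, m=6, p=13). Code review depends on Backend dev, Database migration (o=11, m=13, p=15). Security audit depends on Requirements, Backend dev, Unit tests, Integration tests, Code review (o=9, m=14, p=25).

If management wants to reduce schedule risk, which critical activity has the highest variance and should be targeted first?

Security audit

te_Requirements = (9 + 4·10 + 17)/6 = 66/6 = 11; σ²_Requirements = ((17−9)/6)² = 1.778
te_Architecture design = (10 + 4·13 + 16)/6 = 78/6 = 13; σ²_Architecture design = ((16−10)/6)² = 1.000
te_API spec = (5 + 4·11 + 17)/6 = 66/6 = 11; σ²_API spec = ((17−5)/6)² = 4.000
te_Backend dev = (11 + 4·13 + 15)/6 = 78/6 = 13; σ²_Backend dev = ((15−11)/6)² = 0.444
te_Frontend dev = (1 + 4·4 + 7)/6 = 24/6 = 4; σ²_Frontend dev = ((7−1)/6)² = 1.000
te_Database migration = (5 + 4·6 + 7)/6 = 36/6 = 6; σ²_Database migration = ((7−5)/6)² = 0.111
te_Unit tests = (3 + 4·5 + 13)/6 = 36/6 = 6; σ²_Unit tests = ((13−3)/6)² = 2.778
te_Integration tests = (5 + 4·6 + 13)/6 = 42/6 = 7; σ²_Integration tests = ((13−5)/6)² = 1.778
te_Code review = (11 + 4·13 + 15)/6 = 78/6 = 13; σ²_Code review = ((15−11)/6)² = 0.444
te_Security audit = (9 + 4·14 + 25)/6 = 90/6 = 15; σ²_Security audit = ((25−9)/6)² = 7.111

Forward pass:
ES_Requirements = 0; EF_Requirements = 11
ES_Architecture design = 0; EF_Architecture design = 13
ES_API spec = 0; EF_API spec = 11
ES_Backend dev = 0; EF_Backend dev = 13
ES_Frontend dev = 0; EF_Frontend dev = 4
ES_Database migration = 13; EF_Database migration = 13+6 = 19
ES_Unit tests = max(EF_Architecture design=13, EF_Backend dev=13) = 13; EF_Unit tests = 13+6 = 19
ES_Integration tests = max(EF_API spec=11, EF_Frontend dev=4) = 11; EF_Integration tests = 11+7 = 18
ES_Code review = max(EF_Backend dev=13, EF_Database migration=19) = 19; EF_Code review = 19+13 = 32
ES_Security audit = max(EF_Requirements=11, EF_Backend dev=13, EF_Unit tests=19, EF_Integration tests=18, EF_Code review=32) = 32; EF_Security audit = 32+15 = 47
Expected project duration μ = 47 days. Critical path: Architecture design → Database migration → Code review → Security audit.

Variances on critical path: σ²_Architecture design=1.000, σ²_Database migration=0.111, σ²_Code review=0.444, σ²_Security audit=7.111.
Largest is σ²_Security audit = 7.111.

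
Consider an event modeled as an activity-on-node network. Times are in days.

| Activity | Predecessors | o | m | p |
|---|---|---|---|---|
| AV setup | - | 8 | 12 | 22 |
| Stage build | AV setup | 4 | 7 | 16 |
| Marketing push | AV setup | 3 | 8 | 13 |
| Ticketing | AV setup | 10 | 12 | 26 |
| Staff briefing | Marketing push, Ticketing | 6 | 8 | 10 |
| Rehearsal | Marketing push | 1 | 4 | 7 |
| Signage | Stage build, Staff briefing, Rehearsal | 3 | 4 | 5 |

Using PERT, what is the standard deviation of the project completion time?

3.62 days

te_AV setup = (8 + 4·12 + 22)/6 = 78/6 = 13; σ²_AV setup = ((22−8)/6)² = 5.444
te_Stage build = (4 + 4·7 + 16)/6 = 48/6 = 8; σ²_Stage build = ((16−4)/6)² = 4.000
te_Marketing push = (3 + 4·8 + 13)/6 = 48/6 = 8; σ²_Marketing push = ((13−3)/6)² = 2.778
te_Ticketing = (10 + 4·12 + 26)/6 = 84/6 = 14; σ²_Ticketing = ((26−10)/6)² = 7.111
te_Staff briefing = (6 + 4·8 + 10)/6 = 48/6 = 8; σ²_Staff briefing = ((10−6)/6)² = 0.444
te_Rehearsal = (1 + 4·4 + 7)/6 = 24/6 = 4; σ²_Rehearsal = ((7−1)/6)² = 1.000
te_Signage = (3 + 4·4 + 5)/6 = 24/6 = 4; σ²_Signage = ((5−3)/6)² = 0.111

Forward pass:
ES_AV setup = 0; EF_AV setup = 13
ES_Stage build = 13; EF_Stage build = 13+8 = 21
ES_Marketing push = 13; EF_Marketing push = 13+8 = 21
ES_Ticketing = 13; EF_Ticketing = 13+14 = 27
ES_Staff briefing = max(EF_Marketing push=21, EF_Ticketing=27) = 27; EF_Staff briefing = 27+8 = 35
ES_Rehearsal = 21; EF_Rehearsal = 21+4 = 25
ES_Signage = max(EF_Stage build=21, EF_Staff briefing=35, EF_Rehearsal=25) = 35; EF_Signage = 35+4 = 39
Expected project duration μ = 39 days. Critical path: AV setup → Ticketing → Staff briefing → Signage.

Variance along critical path = 5.444 + 7.111 + 0.444 + 0.111 = 13.111
σ = √13.111 = 3.621 days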